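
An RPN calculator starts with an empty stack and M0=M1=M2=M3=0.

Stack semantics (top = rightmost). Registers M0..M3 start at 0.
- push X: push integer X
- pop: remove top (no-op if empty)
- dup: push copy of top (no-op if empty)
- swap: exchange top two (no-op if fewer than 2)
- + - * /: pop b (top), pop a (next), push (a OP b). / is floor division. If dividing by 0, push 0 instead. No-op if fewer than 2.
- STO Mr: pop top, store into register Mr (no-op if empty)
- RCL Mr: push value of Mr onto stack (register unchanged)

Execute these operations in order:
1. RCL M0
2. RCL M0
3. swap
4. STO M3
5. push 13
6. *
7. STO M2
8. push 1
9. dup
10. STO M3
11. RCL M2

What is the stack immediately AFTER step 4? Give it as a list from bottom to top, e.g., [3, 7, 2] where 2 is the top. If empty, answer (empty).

After op 1 (RCL M0): stack=[0] mem=[0,0,0,0]
After op 2 (RCL M0): stack=[0,0] mem=[0,0,0,0]
After op 3 (swap): stack=[0,0] mem=[0,0,0,0]
After op 4 (STO M3): stack=[0] mem=[0,0,0,0]

[0]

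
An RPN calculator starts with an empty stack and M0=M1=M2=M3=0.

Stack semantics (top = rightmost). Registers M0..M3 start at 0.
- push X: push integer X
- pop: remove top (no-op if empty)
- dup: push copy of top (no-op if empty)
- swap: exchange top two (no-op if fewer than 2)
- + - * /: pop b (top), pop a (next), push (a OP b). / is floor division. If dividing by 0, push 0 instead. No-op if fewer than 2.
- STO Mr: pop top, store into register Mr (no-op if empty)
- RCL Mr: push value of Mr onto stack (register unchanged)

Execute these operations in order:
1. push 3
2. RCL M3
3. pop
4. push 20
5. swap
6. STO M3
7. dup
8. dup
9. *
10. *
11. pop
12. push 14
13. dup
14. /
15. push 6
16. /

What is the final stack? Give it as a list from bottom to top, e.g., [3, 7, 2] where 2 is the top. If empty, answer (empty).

Answer: [0]

Derivation:
After op 1 (push 3): stack=[3] mem=[0,0,0,0]
After op 2 (RCL M3): stack=[3,0] mem=[0,0,0,0]
After op 3 (pop): stack=[3] mem=[0,0,0,0]
After op 4 (push 20): stack=[3,20] mem=[0,0,0,0]
After op 5 (swap): stack=[20,3] mem=[0,0,0,0]
After op 6 (STO M3): stack=[20] mem=[0,0,0,3]
After op 7 (dup): stack=[20,20] mem=[0,0,0,3]
After op 8 (dup): stack=[20,20,20] mem=[0,0,0,3]
After op 9 (*): stack=[20,400] mem=[0,0,0,3]
After op 10 (*): stack=[8000] mem=[0,0,0,3]
After op 11 (pop): stack=[empty] mem=[0,0,0,3]
After op 12 (push 14): stack=[14] mem=[0,0,0,3]
After op 13 (dup): stack=[14,14] mem=[0,0,0,3]
After op 14 (/): stack=[1] mem=[0,0,0,3]
After op 15 (push 6): stack=[1,6] mem=[0,0,0,3]
After op 16 (/): stack=[0] mem=[0,0,0,3]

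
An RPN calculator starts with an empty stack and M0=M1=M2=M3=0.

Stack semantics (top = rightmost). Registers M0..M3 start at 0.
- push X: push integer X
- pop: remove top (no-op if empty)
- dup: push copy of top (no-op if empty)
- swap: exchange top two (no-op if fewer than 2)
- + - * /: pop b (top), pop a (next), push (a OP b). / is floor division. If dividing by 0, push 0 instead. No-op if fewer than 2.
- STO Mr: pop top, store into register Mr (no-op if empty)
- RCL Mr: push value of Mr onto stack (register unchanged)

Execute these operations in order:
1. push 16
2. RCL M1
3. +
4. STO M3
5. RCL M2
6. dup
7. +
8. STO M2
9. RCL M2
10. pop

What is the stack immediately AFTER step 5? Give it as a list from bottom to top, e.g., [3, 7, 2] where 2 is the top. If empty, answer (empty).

After op 1 (push 16): stack=[16] mem=[0,0,0,0]
After op 2 (RCL M1): stack=[16,0] mem=[0,0,0,0]
After op 3 (+): stack=[16] mem=[0,0,0,0]
After op 4 (STO M3): stack=[empty] mem=[0,0,0,16]
After op 5 (RCL M2): stack=[0] mem=[0,0,0,16]

[0]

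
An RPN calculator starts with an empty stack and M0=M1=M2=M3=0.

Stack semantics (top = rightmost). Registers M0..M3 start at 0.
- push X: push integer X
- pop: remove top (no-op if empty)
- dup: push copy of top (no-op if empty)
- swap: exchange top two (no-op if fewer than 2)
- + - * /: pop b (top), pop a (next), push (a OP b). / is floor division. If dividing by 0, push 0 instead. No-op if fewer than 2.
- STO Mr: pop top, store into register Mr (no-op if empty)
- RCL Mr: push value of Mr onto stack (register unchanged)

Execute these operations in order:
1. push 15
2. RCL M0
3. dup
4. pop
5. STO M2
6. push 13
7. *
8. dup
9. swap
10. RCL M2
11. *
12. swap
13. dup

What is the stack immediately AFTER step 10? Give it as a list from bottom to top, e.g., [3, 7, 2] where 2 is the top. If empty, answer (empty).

After op 1 (push 15): stack=[15] mem=[0,0,0,0]
After op 2 (RCL M0): stack=[15,0] mem=[0,0,0,0]
After op 3 (dup): stack=[15,0,0] mem=[0,0,0,0]
After op 4 (pop): stack=[15,0] mem=[0,0,0,0]
After op 5 (STO M2): stack=[15] mem=[0,0,0,0]
After op 6 (push 13): stack=[15,13] mem=[0,0,0,0]
After op 7 (*): stack=[195] mem=[0,0,0,0]
After op 8 (dup): stack=[195,195] mem=[0,0,0,0]
After op 9 (swap): stack=[195,195] mem=[0,0,0,0]
After op 10 (RCL M2): stack=[195,195,0] mem=[0,0,0,0]

[195, 195, 0]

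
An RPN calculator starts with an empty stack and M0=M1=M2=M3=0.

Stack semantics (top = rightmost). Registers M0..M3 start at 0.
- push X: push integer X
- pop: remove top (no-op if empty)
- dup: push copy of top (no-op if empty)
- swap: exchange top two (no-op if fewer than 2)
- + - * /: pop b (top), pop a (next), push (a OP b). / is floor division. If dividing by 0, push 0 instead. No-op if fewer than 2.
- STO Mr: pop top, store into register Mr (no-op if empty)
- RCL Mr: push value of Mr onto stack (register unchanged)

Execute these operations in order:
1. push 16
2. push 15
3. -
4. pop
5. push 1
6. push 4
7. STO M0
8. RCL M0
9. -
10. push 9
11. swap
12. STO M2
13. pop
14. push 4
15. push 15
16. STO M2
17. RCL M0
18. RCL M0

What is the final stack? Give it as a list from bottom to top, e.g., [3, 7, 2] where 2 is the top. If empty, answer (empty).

Answer: [4, 4, 4]

Derivation:
After op 1 (push 16): stack=[16] mem=[0,0,0,0]
After op 2 (push 15): stack=[16,15] mem=[0,0,0,0]
After op 3 (-): stack=[1] mem=[0,0,0,0]
After op 4 (pop): stack=[empty] mem=[0,0,0,0]
After op 5 (push 1): stack=[1] mem=[0,0,0,0]
After op 6 (push 4): stack=[1,4] mem=[0,0,0,0]
After op 7 (STO M0): stack=[1] mem=[4,0,0,0]
After op 8 (RCL M0): stack=[1,4] mem=[4,0,0,0]
After op 9 (-): stack=[-3] mem=[4,0,0,0]
After op 10 (push 9): stack=[-3,9] mem=[4,0,0,0]
After op 11 (swap): stack=[9,-3] mem=[4,0,0,0]
After op 12 (STO M2): stack=[9] mem=[4,0,-3,0]
After op 13 (pop): stack=[empty] mem=[4,0,-3,0]
After op 14 (push 4): stack=[4] mem=[4,0,-3,0]
After op 15 (push 15): stack=[4,15] mem=[4,0,-3,0]
After op 16 (STO M2): stack=[4] mem=[4,0,15,0]
After op 17 (RCL M0): stack=[4,4] mem=[4,0,15,0]
After op 18 (RCL M0): stack=[4,4,4] mem=[4,0,15,0]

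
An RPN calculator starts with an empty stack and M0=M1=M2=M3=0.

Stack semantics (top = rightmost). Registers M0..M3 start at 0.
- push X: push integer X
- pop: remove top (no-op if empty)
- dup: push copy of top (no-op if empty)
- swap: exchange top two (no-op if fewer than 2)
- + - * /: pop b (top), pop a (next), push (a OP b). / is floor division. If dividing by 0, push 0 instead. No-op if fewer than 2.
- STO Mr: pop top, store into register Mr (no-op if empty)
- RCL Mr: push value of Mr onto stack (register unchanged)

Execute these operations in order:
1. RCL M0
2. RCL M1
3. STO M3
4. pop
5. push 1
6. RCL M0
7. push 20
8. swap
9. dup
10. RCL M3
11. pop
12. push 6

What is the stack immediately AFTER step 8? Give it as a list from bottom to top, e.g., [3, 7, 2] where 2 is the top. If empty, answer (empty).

After op 1 (RCL M0): stack=[0] mem=[0,0,0,0]
After op 2 (RCL M1): stack=[0,0] mem=[0,0,0,0]
After op 3 (STO M3): stack=[0] mem=[0,0,0,0]
After op 4 (pop): stack=[empty] mem=[0,0,0,0]
After op 5 (push 1): stack=[1] mem=[0,0,0,0]
After op 6 (RCL M0): stack=[1,0] mem=[0,0,0,0]
After op 7 (push 20): stack=[1,0,20] mem=[0,0,0,0]
After op 8 (swap): stack=[1,20,0] mem=[0,0,0,0]

[1, 20, 0]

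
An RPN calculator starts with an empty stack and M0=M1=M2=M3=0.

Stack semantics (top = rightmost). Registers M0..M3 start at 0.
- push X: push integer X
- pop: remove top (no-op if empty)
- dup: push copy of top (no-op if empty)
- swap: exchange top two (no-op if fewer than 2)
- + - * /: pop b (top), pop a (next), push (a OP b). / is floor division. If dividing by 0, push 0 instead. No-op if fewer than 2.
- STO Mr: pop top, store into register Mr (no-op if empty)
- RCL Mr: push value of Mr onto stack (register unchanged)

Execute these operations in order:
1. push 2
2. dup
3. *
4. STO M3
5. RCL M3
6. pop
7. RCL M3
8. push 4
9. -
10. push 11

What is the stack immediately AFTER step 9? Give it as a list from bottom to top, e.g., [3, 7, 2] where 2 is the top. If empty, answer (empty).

After op 1 (push 2): stack=[2] mem=[0,0,0,0]
After op 2 (dup): stack=[2,2] mem=[0,0,0,0]
After op 3 (*): stack=[4] mem=[0,0,0,0]
After op 4 (STO M3): stack=[empty] mem=[0,0,0,4]
After op 5 (RCL M3): stack=[4] mem=[0,0,0,4]
After op 6 (pop): stack=[empty] mem=[0,0,0,4]
After op 7 (RCL M3): stack=[4] mem=[0,0,0,4]
After op 8 (push 4): stack=[4,4] mem=[0,0,0,4]
After op 9 (-): stack=[0] mem=[0,0,0,4]

[0]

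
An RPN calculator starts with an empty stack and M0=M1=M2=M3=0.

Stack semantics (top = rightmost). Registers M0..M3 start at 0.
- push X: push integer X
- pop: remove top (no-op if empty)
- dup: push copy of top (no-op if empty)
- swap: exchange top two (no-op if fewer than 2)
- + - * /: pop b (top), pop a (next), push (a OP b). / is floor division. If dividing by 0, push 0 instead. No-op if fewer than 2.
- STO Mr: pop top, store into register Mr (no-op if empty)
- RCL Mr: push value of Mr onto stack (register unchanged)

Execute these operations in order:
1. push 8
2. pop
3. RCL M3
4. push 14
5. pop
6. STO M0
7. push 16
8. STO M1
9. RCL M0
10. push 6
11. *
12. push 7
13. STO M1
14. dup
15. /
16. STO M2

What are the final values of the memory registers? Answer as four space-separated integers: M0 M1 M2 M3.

After op 1 (push 8): stack=[8] mem=[0,0,0,0]
After op 2 (pop): stack=[empty] mem=[0,0,0,0]
After op 3 (RCL M3): stack=[0] mem=[0,0,0,0]
After op 4 (push 14): stack=[0,14] mem=[0,0,0,0]
After op 5 (pop): stack=[0] mem=[0,0,0,0]
After op 6 (STO M0): stack=[empty] mem=[0,0,0,0]
After op 7 (push 16): stack=[16] mem=[0,0,0,0]
After op 8 (STO M1): stack=[empty] mem=[0,16,0,0]
After op 9 (RCL M0): stack=[0] mem=[0,16,0,0]
After op 10 (push 6): stack=[0,6] mem=[0,16,0,0]
After op 11 (*): stack=[0] mem=[0,16,0,0]
After op 12 (push 7): stack=[0,7] mem=[0,16,0,0]
After op 13 (STO M1): stack=[0] mem=[0,7,0,0]
After op 14 (dup): stack=[0,0] mem=[0,7,0,0]
After op 15 (/): stack=[0] mem=[0,7,0,0]
After op 16 (STO M2): stack=[empty] mem=[0,7,0,0]

Answer: 0 7 0 0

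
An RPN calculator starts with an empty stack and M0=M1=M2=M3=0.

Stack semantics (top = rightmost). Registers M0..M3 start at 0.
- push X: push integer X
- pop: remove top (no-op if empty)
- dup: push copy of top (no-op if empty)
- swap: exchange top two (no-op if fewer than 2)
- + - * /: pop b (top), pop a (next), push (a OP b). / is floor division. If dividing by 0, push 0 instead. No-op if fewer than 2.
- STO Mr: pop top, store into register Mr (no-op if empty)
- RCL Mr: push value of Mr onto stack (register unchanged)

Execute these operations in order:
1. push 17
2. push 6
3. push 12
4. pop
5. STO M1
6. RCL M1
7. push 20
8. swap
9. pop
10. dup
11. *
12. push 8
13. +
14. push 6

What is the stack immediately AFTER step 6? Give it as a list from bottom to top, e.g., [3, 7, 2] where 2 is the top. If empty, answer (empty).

After op 1 (push 17): stack=[17] mem=[0,0,0,0]
After op 2 (push 6): stack=[17,6] mem=[0,0,0,0]
After op 3 (push 12): stack=[17,6,12] mem=[0,0,0,0]
After op 4 (pop): stack=[17,6] mem=[0,0,0,0]
After op 5 (STO M1): stack=[17] mem=[0,6,0,0]
After op 6 (RCL M1): stack=[17,6] mem=[0,6,0,0]

[17, 6]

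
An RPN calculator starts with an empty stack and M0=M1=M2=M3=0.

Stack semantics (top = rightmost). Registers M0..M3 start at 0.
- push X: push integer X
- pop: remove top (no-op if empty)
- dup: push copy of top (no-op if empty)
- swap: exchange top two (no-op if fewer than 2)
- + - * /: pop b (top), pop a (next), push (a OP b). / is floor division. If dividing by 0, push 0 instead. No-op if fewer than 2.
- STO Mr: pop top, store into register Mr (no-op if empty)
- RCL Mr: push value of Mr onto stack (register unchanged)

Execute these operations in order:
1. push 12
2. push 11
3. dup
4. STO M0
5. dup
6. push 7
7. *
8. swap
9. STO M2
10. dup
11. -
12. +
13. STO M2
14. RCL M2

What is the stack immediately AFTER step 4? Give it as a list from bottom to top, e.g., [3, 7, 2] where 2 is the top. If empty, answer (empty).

After op 1 (push 12): stack=[12] mem=[0,0,0,0]
After op 2 (push 11): stack=[12,11] mem=[0,0,0,0]
After op 3 (dup): stack=[12,11,11] mem=[0,0,0,0]
After op 4 (STO M0): stack=[12,11] mem=[11,0,0,0]

[12, 11]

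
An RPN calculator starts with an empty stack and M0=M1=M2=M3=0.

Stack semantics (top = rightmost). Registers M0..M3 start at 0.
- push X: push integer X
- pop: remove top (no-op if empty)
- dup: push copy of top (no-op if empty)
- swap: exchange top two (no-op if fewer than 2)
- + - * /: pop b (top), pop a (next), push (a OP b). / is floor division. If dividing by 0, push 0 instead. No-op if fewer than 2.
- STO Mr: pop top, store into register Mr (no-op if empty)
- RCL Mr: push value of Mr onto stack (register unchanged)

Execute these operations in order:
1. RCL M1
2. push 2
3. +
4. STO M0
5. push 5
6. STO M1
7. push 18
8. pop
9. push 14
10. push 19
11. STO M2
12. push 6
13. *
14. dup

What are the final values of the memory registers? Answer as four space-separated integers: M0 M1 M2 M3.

After op 1 (RCL M1): stack=[0] mem=[0,0,0,0]
After op 2 (push 2): stack=[0,2] mem=[0,0,0,0]
After op 3 (+): stack=[2] mem=[0,0,0,0]
After op 4 (STO M0): stack=[empty] mem=[2,0,0,0]
After op 5 (push 5): stack=[5] mem=[2,0,0,0]
After op 6 (STO M1): stack=[empty] mem=[2,5,0,0]
After op 7 (push 18): stack=[18] mem=[2,5,0,0]
After op 8 (pop): stack=[empty] mem=[2,5,0,0]
After op 9 (push 14): stack=[14] mem=[2,5,0,0]
After op 10 (push 19): stack=[14,19] mem=[2,5,0,0]
After op 11 (STO M2): stack=[14] mem=[2,5,19,0]
After op 12 (push 6): stack=[14,6] mem=[2,5,19,0]
After op 13 (*): stack=[84] mem=[2,5,19,0]
After op 14 (dup): stack=[84,84] mem=[2,5,19,0]

Answer: 2 5 19 0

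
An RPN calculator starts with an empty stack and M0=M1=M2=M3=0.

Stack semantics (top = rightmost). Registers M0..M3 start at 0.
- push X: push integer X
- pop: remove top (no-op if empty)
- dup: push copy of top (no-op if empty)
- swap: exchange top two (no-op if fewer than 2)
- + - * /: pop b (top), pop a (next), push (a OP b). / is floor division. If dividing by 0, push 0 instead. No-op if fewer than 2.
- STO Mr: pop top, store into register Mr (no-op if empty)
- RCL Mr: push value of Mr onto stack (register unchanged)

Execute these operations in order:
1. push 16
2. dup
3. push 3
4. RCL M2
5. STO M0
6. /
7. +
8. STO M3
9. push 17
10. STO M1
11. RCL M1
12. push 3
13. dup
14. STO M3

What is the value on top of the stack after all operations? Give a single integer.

Answer: 3

Derivation:
After op 1 (push 16): stack=[16] mem=[0,0,0,0]
After op 2 (dup): stack=[16,16] mem=[0,0,0,0]
After op 3 (push 3): stack=[16,16,3] mem=[0,0,0,0]
After op 4 (RCL M2): stack=[16,16,3,0] mem=[0,0,0,0]
After op 5 (STO M0): stack=[16,16,3] mem=[0,0,0,0]
After op 6 (/): stack=[16,5] mem=[0,0,0,0]
After op 7 (+): stack=[21] mem=[0,0,0,0]
After op 8 (STO M3): stack=[empty] mem=[0,0,0,21]
After op 9 (push 17): stack=[17] mem=[0,0,0,21]
After op 10 (STO M1): stack=[empty] mem=[0,17,0,21]
After op 11 (RCL M1): stack=[17] mem=[0,17,0,21]
After op 12 (push 3): stack=[17,3] mem=[0,17,0,21]
After op 13 (dup): stack=[17,3,3] mem=[0,17,0,21]
After op 14 (STO M3): stack=[17,3] mem=[0,17,0,3]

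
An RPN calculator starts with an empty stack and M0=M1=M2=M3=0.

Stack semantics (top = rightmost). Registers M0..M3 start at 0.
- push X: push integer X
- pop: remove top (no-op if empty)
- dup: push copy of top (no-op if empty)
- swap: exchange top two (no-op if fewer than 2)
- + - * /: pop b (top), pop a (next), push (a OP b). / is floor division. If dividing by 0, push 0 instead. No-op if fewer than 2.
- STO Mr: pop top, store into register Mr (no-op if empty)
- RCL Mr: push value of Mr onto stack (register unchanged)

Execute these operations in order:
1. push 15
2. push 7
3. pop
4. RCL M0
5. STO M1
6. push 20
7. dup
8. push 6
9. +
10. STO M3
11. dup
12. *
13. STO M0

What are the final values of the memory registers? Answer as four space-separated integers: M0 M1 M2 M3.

After op 1 (push 15): stack=[15] mem=[0,0,0,0]
After op 2 (push 7): stack=[15,7] mem=[0,0,0,0]
After op 3 (pop): stack=[15] mem=[0,0,0,0]
After op 4 (RCL M0): stack=[15,0] mem=[0,0,0,0]
After op 5 (STO M1): stack=[15] mem=[0,0,0,0]
After op 6 (push 20): stack=[15,20] mem=[0,0,0,0]
After op 7 (dup): stack=[15,20,20] mem=[0,0,0,0]
After op 8 (push 6): stack=[15,20,20,6] mem=[0,0,0,0]
After op 9 (+): stack=[15,20,26] mem=[0,0,0,0]
After op 10 (STO M3): stack=[15,20] mem=[0,0,0,26]
After op 11 (dup): stack=[15,20,20] mem=[0,0,0,26]
After op 12 (*): stack=[15,400] mem=[0,0,0,26]
After op 13 (STO M0): stack=[15] mem=[400,0,0,26]

Answer: 400 0 0 26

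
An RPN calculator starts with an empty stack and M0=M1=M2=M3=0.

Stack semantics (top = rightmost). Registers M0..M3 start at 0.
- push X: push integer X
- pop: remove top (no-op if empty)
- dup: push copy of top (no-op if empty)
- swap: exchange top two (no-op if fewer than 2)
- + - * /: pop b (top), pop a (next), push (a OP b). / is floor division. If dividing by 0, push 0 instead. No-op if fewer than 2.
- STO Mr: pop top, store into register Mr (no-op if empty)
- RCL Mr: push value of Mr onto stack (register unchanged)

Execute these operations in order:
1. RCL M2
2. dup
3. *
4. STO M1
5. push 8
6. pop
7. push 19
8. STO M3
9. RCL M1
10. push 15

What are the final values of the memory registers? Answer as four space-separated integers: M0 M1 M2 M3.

After op 1 (RCL M2): stack=[0] mem=[0,0,0,0]
After op 2 (dup): stack=[0,0] mem=[0,0,0,0]
After op 3 (*): stack=[0] mem=[0,0,0,0]
After op 4 (STO M1): stack=[empty] mem=[0,0,0,0]
After op 5 (push 8): stack=[8] mem=[0,0,0,0]
After op 6 (pop): stack=[empty] mem=[0,0,0,0]
After op 7 (push 19): stack=[19] mem=[0,0,0,0]
After op 8 (STO M3): stack=[empty] mem=[0,0,0,19]
After op 9 (RCL M1): stack=[0] mem=[0,0,0,19]
After op 10 (push 15): stack=[0,15] mem=[0,0,0,19]

Answer: 0 0 0 19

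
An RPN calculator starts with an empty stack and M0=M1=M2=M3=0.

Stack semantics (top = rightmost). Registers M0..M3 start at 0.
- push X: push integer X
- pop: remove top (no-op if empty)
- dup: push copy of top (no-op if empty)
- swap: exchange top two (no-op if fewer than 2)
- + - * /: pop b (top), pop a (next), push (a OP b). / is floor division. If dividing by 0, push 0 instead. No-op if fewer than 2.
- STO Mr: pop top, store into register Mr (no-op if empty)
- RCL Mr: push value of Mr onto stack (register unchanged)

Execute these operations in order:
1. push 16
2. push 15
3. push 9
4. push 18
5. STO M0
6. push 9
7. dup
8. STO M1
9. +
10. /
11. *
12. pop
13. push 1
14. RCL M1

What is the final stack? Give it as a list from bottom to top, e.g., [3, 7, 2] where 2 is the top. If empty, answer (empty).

Answer: [1, 9]

Derivation:
After op 1 (push 16): stack=[16] mem=[0,0,0,0]
After op 2 (push 15): stack=[16,15] mem=[0,0,0,0]
After op 3 (push 9): stack=[16,15,9] mem=[0,0,0,0]
After op 4 (push 18): stack=[16,15,9,18] mem=[0,0,0,0]
After op 5 (STO M0): stack=[16,15,9] mem=[18,0,0,0]
After op 6 (push 9): stack=[16,15,9,9] mem=[18,0,0,0]
After op 7 (dup): stack=[16,15,9,9,9] mem=[18,0,0,0]
After op 8 (STO M1): stack=[16,15,9,9] mem=[18,9,0,0]
After op 9 (+): stack=[16,15,18] mem=[18,9,0,0]
After op 10 (/): stack=[16,0] mem=[18,9,0,0]
After op 11 (*): stack=[0] mem=[18,9,0,0]
After op 12 (pop): stack=[empty] mem=[18,9,0,0]
After op 13 (push 1): stack=[1] mem=[18,9,0,0]
After op 14 (RCL M1): stack=[1,9] mem=[18,9,0,0]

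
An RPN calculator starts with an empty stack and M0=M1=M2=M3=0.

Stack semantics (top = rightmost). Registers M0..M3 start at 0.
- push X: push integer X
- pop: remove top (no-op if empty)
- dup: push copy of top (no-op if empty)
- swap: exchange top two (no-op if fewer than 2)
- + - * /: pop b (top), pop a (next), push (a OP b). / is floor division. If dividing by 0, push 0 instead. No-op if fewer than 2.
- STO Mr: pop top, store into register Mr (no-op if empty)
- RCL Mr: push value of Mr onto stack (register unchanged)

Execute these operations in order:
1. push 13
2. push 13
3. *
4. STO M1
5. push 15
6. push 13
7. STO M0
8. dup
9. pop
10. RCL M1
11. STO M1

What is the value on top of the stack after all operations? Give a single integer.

Answer: 15

Derivation:
After op 1 (push 13): stack=[13] mem=[0,0,0,0]
After op 2 (push 13): stack=[13,13] mem=[0,0,0,0]
After op 3 (*): stack=[169] mem=[0,0,0,0]
After op 4 (STO M1): stack=[empty] mem=[0,169,0,0]
After op 5 (push 15): stack=[15] mem=[0,169,0,0]
After op 6 (push 13): stack=[15,13] mem=[0,169,0,0]
After op 7 (STO M0): stack=[15] mem=[13,169,0,0]
After op 8 (dup): stack=[15,15] mem=[13,169,0,0]
After op 9 (pop): stack=[15] mem=[13,169,0,0]
After op 10 (RCL M1): stack=[15,169] mem=[13,169,0,0]
After op 11 (STO M1): stack=[15] mem=[13,169,0,0]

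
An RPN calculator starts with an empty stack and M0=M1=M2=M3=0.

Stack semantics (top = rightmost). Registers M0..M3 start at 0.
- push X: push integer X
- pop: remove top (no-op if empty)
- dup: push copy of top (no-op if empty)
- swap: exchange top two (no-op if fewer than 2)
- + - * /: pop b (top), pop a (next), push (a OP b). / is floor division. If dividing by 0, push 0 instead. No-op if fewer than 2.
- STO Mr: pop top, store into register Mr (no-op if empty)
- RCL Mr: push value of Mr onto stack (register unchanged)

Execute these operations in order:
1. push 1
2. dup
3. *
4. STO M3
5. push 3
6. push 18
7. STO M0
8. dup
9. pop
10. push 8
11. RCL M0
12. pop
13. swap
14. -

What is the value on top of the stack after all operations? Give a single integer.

Answer: 5

Derivation:
After op 1 (push 1): stack=[1] mem=[0,0,0,0]
After op 2 (dup): stack=[1,1] mem=[0,0,0,0]
After op 3 (*): stack=[1] mem=[0,0,0,0]
After op 4 (STO M3): stack=[empty] mem=[0,0,0,1]
After op 5 (push 3): stack=[3] mem=[0,0,0,1]
After op 6 (push 18): stack=[3,18] mem=[0,0,0,1]
After op 7 (STO M0): stack=[3] mem=[18,0,0,1]
After op 8 (dup): stack=[3,3] mem=[18,0,0,1]
After op 9 (pop): stack=[3] mem=[18,0,0,1]
After op 10 (push 8): stack=[3,8] mem=[18,0,0,1]
After op 11 (RCL M0): stack=[3,8,18] mem=[18,0,0,1]
After op 12 (pop): stack=[3,8] mem=[18,0,0,1]
After op 13 (swap): stack=[8,3] mem=[18,0,0,1]
After op 14 (-): stack=[5] mem=[18,0,0,1]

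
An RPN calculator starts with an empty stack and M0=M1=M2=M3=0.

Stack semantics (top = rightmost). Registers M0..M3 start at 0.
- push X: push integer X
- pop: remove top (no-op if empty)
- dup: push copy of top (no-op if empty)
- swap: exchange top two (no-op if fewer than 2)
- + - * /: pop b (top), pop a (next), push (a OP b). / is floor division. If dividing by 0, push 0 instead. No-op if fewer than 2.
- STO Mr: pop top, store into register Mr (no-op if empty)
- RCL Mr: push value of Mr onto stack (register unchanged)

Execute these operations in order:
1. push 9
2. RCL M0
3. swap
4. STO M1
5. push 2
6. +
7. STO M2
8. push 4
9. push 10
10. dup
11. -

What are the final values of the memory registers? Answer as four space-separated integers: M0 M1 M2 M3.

Answer: 0 9 2 0

Derivation:
After op 1 (push 9): stack=[9] mem=[0,0,0,0]
After op 2 (RCL M0): stack=[9,0] mem=[0,0,0,0]
After op 3 (swap): stack=[0,9] mem=[0,0,0,0]
After op 4 (STO M1): stack=[0] mem=[0,9,0,0]
After op 5 (push 2): stack=[0,2] mem=[0,9,0,0]
After op 6 (+): stack=[2] mem=[0,9,0,0]
After op 7 (STO M2): stack=[empty] mem=[0,9,2,0]
After op 8 (push 4): stack=[4] mem=[0,9,2,0]
After op 9 (push 10): stack=[4,10] mem=[0,9,2,0]
After op 10 (dup): stack=[4,10,10] mem=[0,9,2,0]
After op 11 (-): stack=[4,0] mem=[0,9,2,0]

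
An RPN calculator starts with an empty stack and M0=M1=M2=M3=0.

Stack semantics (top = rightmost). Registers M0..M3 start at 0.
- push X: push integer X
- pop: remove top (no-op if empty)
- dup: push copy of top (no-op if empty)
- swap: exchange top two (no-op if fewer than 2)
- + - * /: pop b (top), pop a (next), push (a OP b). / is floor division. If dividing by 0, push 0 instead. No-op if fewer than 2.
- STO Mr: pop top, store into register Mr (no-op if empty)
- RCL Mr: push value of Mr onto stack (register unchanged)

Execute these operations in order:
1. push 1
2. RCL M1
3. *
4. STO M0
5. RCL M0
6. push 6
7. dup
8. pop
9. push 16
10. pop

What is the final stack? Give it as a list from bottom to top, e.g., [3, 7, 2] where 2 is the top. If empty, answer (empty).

After op 1 (push 1): stack=[1] mem=[0,0,0,0]
After op 2 (RCL M1): stack=[1,0] mem=[0,0,0,0]
After op 3 (*): stack=[0] mem=[0,0,0,0]
After op 4 (STO M0): stack=[empty] mem=[0,0,0,0]
After op 5 (RCL M0): stack=[0] mem=[0,0,0,0]
After op 6 (push 6): stack=[0,6] mem=[0,0,0,0]
After op 7 (dup): stack=[0,6,6] mem=[0,0,0,0]
After op 8 (pop): stack=[0,6] mem=[0,0,0,0]
After op 9 (push 16): stack=[0,6,16] mem=[0,0,0,0]
After op 10 (pop): stack=[0,6] mem=[0,0,0,0]

Answer: [0, 6]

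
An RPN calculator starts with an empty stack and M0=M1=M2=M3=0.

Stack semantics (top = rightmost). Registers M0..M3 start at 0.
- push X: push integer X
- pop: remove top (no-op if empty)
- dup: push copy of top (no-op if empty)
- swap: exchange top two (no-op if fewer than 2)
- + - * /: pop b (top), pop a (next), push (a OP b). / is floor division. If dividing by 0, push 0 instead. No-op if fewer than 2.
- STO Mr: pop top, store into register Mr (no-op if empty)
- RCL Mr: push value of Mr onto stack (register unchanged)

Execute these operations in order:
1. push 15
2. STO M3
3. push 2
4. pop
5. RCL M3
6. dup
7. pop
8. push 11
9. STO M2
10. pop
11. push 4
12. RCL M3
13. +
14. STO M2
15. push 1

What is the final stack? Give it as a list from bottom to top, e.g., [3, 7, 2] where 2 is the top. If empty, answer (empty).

Answer: [1]

Derivation:
After op 1 (push 15): stack=[15] mem=[0,0,0,0]
After op 2 (STO M3): stack=[empty] mem=[0,0,0,15]
After op 3 (push 2): stack=[2] mem=[0,0,0,15]
After op 4 (pop): stack=[empty] mem=[0,0,0,15]
After op 5 (RCL M3): stack=[15] mem=[0,0,0,15]
After op 6 (dup): stack=[15,15] mem=[0,0,0,15]
After op 7 (pop): stack=[15] mem=[0,0,0,15]
After op 8 (push 11): stack=[15,11] mem=[0,0,0,15]
After op 9 (STO M2): stack=[15] mem=[0,0,11,15]
After op 10 (pop): stack=[empty] mem=[0,0,11,15]
After op 11 (push 4): stack=[4] mem=[0,0,11,15]
After op 12 (RCL M3): stack=[4,15] mem=[0,0,11,15]
After op 13 (+): stack=[19] mem=[0,0,11,15]
After op 14 (STO M2): stack=[empty] mem=[0,0,19,15]
After op 15 (push 1): stack=[1] mem=[0,0,19,15]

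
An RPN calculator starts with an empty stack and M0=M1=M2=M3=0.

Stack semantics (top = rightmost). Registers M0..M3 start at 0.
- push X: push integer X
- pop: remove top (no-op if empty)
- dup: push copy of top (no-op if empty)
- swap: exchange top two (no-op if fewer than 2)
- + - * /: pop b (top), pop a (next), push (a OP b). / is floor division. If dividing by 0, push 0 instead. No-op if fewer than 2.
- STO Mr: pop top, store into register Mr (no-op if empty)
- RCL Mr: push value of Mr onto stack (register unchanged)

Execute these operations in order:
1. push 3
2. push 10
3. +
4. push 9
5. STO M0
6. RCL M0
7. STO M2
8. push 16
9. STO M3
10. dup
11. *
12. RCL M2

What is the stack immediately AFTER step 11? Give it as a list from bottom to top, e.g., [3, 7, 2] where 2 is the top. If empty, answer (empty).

After op 1 (push 3): stack=[3] mem=[0,0,0,0]
After op 2 (push 10): stack=[3,10] mem=[0,0,0,0]
After op 3 (+): stack=[13] mem=[0,0,0,0]
After op 4 (push 9): stack=[13,9] mem=[0,0,0,0]
After op 5 (STO M0): stack=[13] mem=[9,0,0,0]
After op 6 (RCL M0): stack=[13,9] mem=[9,0,0,0]
After op 7 (STO M2): stack=[13] mem=[9,0,9,0]
After op 8 (push 16): stack=[13,16] mem=[9,0,9,0]
After op 9 (STO M3): stack=[13] mem=[9,0,9,16]
After op 10 (dup): stack=[13,13] mem=[9,0,9,16]
After op 11 (*): stack=[169] mem=[9,0,9,16]

[169]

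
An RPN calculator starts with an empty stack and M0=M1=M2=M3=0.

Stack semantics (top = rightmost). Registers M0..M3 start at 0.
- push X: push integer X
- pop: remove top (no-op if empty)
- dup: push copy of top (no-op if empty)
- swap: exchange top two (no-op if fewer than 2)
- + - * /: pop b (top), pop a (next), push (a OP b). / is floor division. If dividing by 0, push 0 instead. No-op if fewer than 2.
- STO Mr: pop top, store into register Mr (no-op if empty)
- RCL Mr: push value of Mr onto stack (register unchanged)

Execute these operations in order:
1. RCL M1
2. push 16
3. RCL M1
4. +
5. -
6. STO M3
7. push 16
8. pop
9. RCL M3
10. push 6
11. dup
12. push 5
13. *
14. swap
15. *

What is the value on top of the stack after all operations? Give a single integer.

After op 1 (RCL M1): stack=[0] mem=[0,0,0,0]
After op 2 (push 16): stack=[0,16] mem=[0,0,0,0]
After op 3 (RCL M1): stack=[0,16,0] mem=[0,0,0,0]
After op 4 (+): stack=[0,16] mem=[0,0,0,0]
After op 5 (-): stack=[-16] mem=[0,0,0,0]
After op 6 (STO M3): stack=[empty] mem=[0,0,0,-16]
After op 7 (push 16): stack=[16] mem=[0,0,0,-16]
After op 8 (pop): stack=[empty] mem=[0,0,0,-16]
After op 9 (RCL M3): stack=[-16] mem=[0,0,0,-16]
After op 10 (push 6): stack=[-16,6] mem=[0,0,0,-16]
After op 11 (dup): stack=[-16,6,6] mem=[0,0,0,-16]
After op 12 (push 5): stack=[-16,6,6,5] mem=[0,0,0,-16]
After op 13 (*): stack=[-16,6,30] mem=[0,0,0,-16]
After op 14 (swap): stack=[-16,30,6] mem=[0,0,0,-16]
After op 15 (*): stack=[-16,180] mem=[0,0,0,-16]

Answer: 180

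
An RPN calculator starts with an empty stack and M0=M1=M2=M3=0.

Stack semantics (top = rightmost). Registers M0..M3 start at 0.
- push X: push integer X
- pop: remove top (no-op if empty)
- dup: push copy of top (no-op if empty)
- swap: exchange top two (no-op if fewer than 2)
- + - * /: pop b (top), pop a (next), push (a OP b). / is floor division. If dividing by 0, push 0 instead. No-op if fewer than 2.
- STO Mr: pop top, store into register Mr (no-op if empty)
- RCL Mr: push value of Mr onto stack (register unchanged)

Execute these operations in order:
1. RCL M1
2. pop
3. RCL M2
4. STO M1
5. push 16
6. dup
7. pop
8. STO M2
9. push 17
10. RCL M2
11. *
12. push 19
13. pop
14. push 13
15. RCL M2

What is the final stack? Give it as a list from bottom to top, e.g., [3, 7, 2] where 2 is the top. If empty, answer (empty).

Answer: [272, 13, 16]

Derivation:
After op 1 (RCL M1): stack=[0] mem=[0,0,0,0]
After op 2 (pop): stack=[empty] mem=[0,0,0,0]
After op 3 (RCL M2): stack=[0] mem=[0,0,0,0]
After op 4 (STO M1): stack=[empty] mem=[0,0,0,0]
After op 5 (push 16): stack=[16] mem=[0,0,0,0]
After op 6 (dup): stack=[16,16] mem=[0,0,0,0]
After op 7 (pop): stack=[16] mem=[0,0,0,0]
After op 8 (STO M2): stack=[empty] mem=[0,0,16,0]
After op 9 (push 17): stack=[17] mem=[0,0,16,0]
After op 10 (RCL M2): stack=[17,16] mem=[0,0,16,0]
After op 11 (*): stack=[272] mem=[0,0,16,0]
After op 12 (push 19): stack=[272,19] mem=[0,0,16,0]
After op 13 (pop): stack=[272] mem=[0,0,16,0]
After op 14 (push 13): stack=[272,13] mem=[0,0,16,0]
After op 15 (RCL M2): stack=[272,13,16] mem=[0,0,16,0]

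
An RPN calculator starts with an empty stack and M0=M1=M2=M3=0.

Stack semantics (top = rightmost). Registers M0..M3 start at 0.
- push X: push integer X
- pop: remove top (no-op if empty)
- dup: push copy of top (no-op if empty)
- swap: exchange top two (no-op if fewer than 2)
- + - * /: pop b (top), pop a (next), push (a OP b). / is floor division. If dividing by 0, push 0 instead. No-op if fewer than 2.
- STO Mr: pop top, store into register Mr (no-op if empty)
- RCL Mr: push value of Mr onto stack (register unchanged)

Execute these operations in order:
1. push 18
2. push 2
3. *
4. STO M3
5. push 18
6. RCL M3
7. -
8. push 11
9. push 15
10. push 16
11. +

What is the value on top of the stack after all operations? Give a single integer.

After op 1 (push 18): stack=[18] mem=[0,0,0,0]
After op 2 (push 2): stack=[18,2] mem=[0,0,0,0]
After op 3 (*): stack=[36] mem=[0,0,0,0]
After op 4 (STO M3): stack=[empty] mem=[0,0,0,36]
After op 5 (push 18): stack=[18] mem=[0,0,0,36]
After op 6 (RCL M3): stack=[18,36] mem=[0,0,0,36]
After op 7 (-): stack=[-18] mem=[0,0,0,36]
After op 8 (push 11): stack=[-18,11] mem=[0,0,0,36]
After op 9 (push 15): stack=[-18,11,15] mem=[0,0,0,36]
After op 10 (push 16): stack=[-18,11,15,16] mem=[0,0,0,36]
After op 11 (+): stack=[-18,11,31] mem=[0,0,0,36]

Answer: 31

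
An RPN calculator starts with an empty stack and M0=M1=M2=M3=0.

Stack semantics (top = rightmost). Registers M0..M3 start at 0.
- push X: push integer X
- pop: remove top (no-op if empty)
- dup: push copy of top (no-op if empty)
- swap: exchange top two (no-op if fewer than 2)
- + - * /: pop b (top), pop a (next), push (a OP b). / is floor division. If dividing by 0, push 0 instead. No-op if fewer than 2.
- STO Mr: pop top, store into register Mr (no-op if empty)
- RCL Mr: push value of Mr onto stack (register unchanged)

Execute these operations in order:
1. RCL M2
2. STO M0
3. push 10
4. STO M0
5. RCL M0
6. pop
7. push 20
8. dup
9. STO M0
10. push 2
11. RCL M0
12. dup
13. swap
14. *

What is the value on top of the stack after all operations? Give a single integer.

Answer: 400

Derivation:
After op 1 (RCL M2): stack=[0] mem=[0,0,0,0]
After op 2 (STO M0): stack=[empty] mem=[0,0,0,0]
After op 3 (push 10): stack=[10] mem=[0,0,0,0]
After op 4 (STO M0): stack=[empty] mem=[10,0,0,0]
After op 5 (RCL M0): stack=[10] mem=[10,0,0,0]
After op 6 (pop): stack=[empty] mem=[10,0,0,0]
After op 7 (push 20): stack=[20] mem=[10,0,0,0]
After op 8 (dup): stack=[20,20] mem=[10,0,0,0]
After op 9 (STO M0): stack=[20] mem=[20,0,0,0]
After op 10 (push 2): stack=[20,2] mem=[20,0,0,0]
After op 11 (RCL M0): stack=[20,2,20] mem=[20,0,0,0]
After op 12 (dup): stack=[20,2,20,20] mem=[20,0,0,0]
After op 13 (swap): stack=[20,2,20,20] mem=[20,0,0,0]
After op 14 (*): stack=[20,2,400] mem=[20,0,0,0]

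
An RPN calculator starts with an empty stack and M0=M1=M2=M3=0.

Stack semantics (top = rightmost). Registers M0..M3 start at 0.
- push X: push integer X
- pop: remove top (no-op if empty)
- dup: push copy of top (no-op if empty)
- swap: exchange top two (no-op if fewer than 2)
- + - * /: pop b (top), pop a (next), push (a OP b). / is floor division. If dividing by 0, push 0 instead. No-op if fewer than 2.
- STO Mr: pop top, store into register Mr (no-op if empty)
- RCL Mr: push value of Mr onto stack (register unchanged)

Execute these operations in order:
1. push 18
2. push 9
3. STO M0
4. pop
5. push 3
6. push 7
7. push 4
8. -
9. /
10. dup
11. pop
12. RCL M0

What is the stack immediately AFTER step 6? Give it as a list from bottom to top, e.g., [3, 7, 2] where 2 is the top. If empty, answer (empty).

After op 1 (push 18): stack=[18] mem=[0,0,0,0]
After op 2 (push 9): stack=[18,9] mem=[0,0,0,0]
After op 3 (STO M0): stack=[18] mem=[9,0,0,0]
After op 4 (pop): stack=[empty] mem=[9,0,0,0]
After op 5 (push 3): stack=[3] mem=[9,0,0,0]
After op 6 (push 7): stack=[3,7] mem=[9,0,0,0]

[3, 7]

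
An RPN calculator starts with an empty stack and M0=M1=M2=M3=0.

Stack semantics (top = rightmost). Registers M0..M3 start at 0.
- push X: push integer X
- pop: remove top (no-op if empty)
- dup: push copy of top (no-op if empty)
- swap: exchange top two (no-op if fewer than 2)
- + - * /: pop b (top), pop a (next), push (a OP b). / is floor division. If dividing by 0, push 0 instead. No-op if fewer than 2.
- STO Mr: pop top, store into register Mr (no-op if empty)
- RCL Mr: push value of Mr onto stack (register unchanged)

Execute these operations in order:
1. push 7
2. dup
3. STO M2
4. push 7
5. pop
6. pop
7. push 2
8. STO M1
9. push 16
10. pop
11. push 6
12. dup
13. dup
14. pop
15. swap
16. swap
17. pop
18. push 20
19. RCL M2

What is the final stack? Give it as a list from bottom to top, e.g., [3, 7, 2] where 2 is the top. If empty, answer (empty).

After op 1 (push 7): stack=[7] mem=[0,0,0,0]
After op 2 (dup): stack=[7,7] mem=[0,0,0,0]
After op 3 (STO M2): stack=[7] mem=[0,0,7,0]
After op 4 (push 7): stack=[7,7] mem=[0,0,7,0]
After op 5 (pop): stack=[7] mem=[0,0,7,0]
After op 6 (pop): stack=[empty] mem=[0,0,7,0]
After op 7 (push 2): stack=[2] mem=[0,0,7,0]
After op 8 (STO M1): stack=[empty] mem=[0,2,7,0]
After op 9 (push 16): stack=[16] mem=[0,2,7,0]
After op 10 (pop): stack=[empty] mem=[0,2,7,0]
After op 11 (push 6): stack=[6] mem=[0,2,7,0]
After op 12 (dup): stack=[6,6] mem=[0,2,7,0]
After op 13 (dup): stack=[6,6,6] mem=[0,2,7,0]
After op 14 (pop): stack=[6,6] mem=[0,2,7,0]
After op 15 (swap): stack=[6,6] mem=[0,2,7,0]
After op 16 (swap): stack=[6,6] mem=[0,2,7,0]
After op 17 (pop): stack=[6] mem=[0,2,7,0]
After op 18 (push 20): stack=[6,20] mem=[0,2,7,0]
After op 19 (RCL M2): stack=[6,20,7] mem=[0,2,7,0]

Answer: [6, 20, 7]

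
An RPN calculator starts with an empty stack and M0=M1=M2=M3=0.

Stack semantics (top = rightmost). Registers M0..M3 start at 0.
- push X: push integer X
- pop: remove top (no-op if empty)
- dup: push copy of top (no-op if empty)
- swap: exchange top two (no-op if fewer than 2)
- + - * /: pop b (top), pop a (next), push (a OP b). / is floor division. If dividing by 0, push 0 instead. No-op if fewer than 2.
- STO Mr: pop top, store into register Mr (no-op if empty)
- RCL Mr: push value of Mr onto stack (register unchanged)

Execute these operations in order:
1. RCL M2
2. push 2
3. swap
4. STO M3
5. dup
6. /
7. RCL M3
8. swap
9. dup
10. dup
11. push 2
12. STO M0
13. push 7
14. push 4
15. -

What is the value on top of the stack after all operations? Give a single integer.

After op 1 (RCL M2): stack=[0] mem=[0,0,0,0]
After op 2 (push 2): stack=[0,2] mem=[0,0,0,0]
After op 3 (swap): stack=[2,0] mem=[0,0,0,0]
After op 4 (STO M3): stack=[2] mem=[0,0,0,0]
After op 5 (dup): stack=[2,2] mem=[0,0,0,0]
After op 6 (/): stack=[1] mem=[0,0,0,0]
After op 7 (RCL M3): stack=[1,0] mem=[0,0,0,0]
After op 8 (swap): stack=[0,1] mem=[0,0,0,0]
After op 9 (dup): stack=[0,1,1] mem=[0,0,0,0]
After op 10 (dup): stack=[0,1,1,1] mem=[0,0,0,0]
After op 11 (push 2): stack=[0,1,1,1,2] mem=[0,0,0,0]
After op 12 (STO M0): stack=[0,1,1,1] mem=[2,0,0,0]
After op 13 (push 7): stack=[0,1,1,1,7] mem=[2,0,0,0]
After op 14 (push 4): stack=[0,1,1,1,7,4] mem=[2,0,0,0]
After op 15 (-): stack=[0,1,1,1,3] mem=[2,0,0,0]

Answer: 3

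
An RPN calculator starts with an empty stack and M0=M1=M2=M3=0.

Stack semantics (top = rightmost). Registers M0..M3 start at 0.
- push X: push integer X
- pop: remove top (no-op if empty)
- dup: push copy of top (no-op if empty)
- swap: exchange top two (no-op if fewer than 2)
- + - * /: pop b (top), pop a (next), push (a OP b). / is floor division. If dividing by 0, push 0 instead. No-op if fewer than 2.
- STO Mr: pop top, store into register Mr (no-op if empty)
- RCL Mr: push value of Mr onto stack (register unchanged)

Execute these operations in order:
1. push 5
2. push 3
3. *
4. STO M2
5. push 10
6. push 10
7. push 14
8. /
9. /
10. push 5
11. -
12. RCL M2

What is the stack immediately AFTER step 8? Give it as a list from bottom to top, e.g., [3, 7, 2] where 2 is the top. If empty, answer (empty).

After op 1 (push 5): stack=[5] mem=[0,0,0,0]
After op 2 (push 3): stack=[5,3] mem=[0,0,0,0]
After op 3 (*): stack=[15] mem=[0,0,0,0]
After op 4 (STO M2): stack=[empty] mem=[0,0,15,0]
After op 5 (push 10): stack=[10] mem=[0,0,15,0]
After op 6 (push 10): stack=[10,10] mem=[0,0,15,0]
After op 7 (push 14): stack=[10,10,14] mem=[0,0,15,0]
After op 8 (/): stack=[10,0] mem=[0,0,15,0]

[10, 0]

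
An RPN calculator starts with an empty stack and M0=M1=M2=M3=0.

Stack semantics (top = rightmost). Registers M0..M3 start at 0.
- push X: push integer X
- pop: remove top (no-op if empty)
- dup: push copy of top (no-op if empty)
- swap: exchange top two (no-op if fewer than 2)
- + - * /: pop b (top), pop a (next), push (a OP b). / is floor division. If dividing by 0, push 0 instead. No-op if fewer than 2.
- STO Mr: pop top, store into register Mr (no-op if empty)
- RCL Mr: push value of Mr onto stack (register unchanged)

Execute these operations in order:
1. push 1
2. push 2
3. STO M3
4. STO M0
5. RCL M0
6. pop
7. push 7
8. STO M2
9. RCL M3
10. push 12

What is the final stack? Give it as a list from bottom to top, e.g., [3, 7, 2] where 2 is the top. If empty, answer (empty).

After op 1 (push 1): stack=[1] mem=[0,0,0,0]
After op 2 (push 2): stack=[1,2] mem=[0,0,0,0]
After op 3 (STO M3): stack=[1] mem=[0,0,0,2]
After op 4 (STO M0): stack=[empty] mem=[1,0,0,2]
After op 5 (RCL M0): stack=[1] mem=[1,0,0,2]
After op 6 (pop): stack=[empty] mem=[1,0,0,2]
After op 7 (push 7): stack=[7] mem=[1,0,0,2]
After op 8 (STO M2): stack=[empty] mem=[1,0,7,2]
After op 9 (RCL M3): stack=[2] mem=[1,0,7,2]
After op 10 (push 12): stack=[2,12] mem=[1,0,7,2]

Answer: [2, 12]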